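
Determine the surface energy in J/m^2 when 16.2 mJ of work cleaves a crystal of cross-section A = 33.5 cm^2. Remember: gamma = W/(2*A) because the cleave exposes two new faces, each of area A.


Convert: A = 33.5 cm^2 = 0.00335 m^2, W = 16.2 mJ = 0.0162 J
Cleaving exposes two faces of area A, so total new surface = 2*A and gamma = W / (2*A)
gamma = 0.0162 / (2 * 0.00335)
gamma = 2.418 J/m^2

2.418


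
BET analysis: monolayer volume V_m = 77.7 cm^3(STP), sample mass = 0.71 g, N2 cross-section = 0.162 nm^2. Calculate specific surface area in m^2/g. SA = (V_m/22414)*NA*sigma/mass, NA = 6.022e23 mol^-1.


Number of moles in monolayer = V_m / 22414 = 77.7 / 22414 = 0.00346658
Number of molecules = moles * NA = 0.00346658 * 6.022e23
SA = molecules * sigma / mass
SA = (77.7 / 22414) * 6.022e23 * 0.162e-18 / 0.71
SA = 476.3 m^2/g

476.3


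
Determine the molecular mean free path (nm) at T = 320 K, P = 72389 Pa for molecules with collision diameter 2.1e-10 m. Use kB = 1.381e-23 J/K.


Mean free path: lambda = kB*T / (sqrt(2) * pi * d^2 * P)
lambda = 1.381e-23 * 320 / (sqrt(2) * pi * (2.1e-10)^2 * 72389)
lambda = 3.11579e-07 m
lambda = 311.58 nm

311.58


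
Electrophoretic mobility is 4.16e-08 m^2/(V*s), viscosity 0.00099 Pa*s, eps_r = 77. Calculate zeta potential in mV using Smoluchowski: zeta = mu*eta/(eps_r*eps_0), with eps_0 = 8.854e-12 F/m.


Smoluchowski equation: zeta = mu * eta / (eps_r * eps_0)
zeta = 4.16e-08 * 0.00099 / (77 * 8.854e-12)
zeta = 0.060409 V = 60.41 mV

60.41


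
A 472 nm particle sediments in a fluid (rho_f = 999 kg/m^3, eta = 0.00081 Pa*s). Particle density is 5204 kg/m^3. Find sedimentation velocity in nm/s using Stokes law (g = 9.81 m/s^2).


Radius R = 472/2 nm = 2.36e-07 m
Density difference = 5204 - 999 = 4205 kg/m^3
v = 2 * R^2 * (rho_p - rho_f) * g / (9 * eta)
v = 2 * (2.36e-07)^2 * 4205 * 9.81 / (9 * 0.00081)
v = 6.30321e-07 m/s = 630.3206 nm/s

630.3206


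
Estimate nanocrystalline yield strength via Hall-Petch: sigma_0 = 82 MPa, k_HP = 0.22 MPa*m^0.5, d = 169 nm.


d = 169 nm = 1.69e-07 m
sqrt(d) = 0.0004110961
Hall-Petch contribution = k / sqrt(d) = 0.22 / 0.0004110961 = 535.2 MPa
sigma = sigma_0 + k/sqrt(d) = 82 + 535.2 = 617.2 MPa

617.2


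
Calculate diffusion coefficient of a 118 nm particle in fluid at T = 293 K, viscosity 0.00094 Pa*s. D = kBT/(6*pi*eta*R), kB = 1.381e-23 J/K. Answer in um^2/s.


Radius R = 118/2 = 59 nm = 5.9e-08 m
D = kB*T / (6*pi*eta*R)
D = 1.381e-23 * 293 / (6 * pi * 0.00094 * 5.9e-08)
D = 3.87062e-12 m^2/s = 3.871 um^2/s

3.871


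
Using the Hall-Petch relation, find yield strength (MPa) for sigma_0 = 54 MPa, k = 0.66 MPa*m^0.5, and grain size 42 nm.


d = 42 nm = 4.2e-08 m
sqrt(d) = 0.000204939
Hall-Petch contribution = k / sqrt(d) = 0.66 / 0.000204939 = 3220.5 MPa
sigma = sigma_0 + k/sqrt(d) = 54 + 3220.5 = 3274.5 MPa

3274.5


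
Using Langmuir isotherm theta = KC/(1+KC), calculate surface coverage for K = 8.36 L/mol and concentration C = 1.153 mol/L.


Langmuir isotherm: theta = K*C / (1 + K*C)
K*C = 8.36 * 1.153 = 9.63908
theta = 9.63908 / (1 + 9.63908) = 9.63908 / 10.63908
theta = 0.906

0.906


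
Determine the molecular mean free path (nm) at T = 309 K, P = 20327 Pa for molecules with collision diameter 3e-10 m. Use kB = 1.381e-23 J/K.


Mean free path: lambda = kB*T / (sqrt(2) * pi * d^2 * P)
lambda = 1.381e-23 * 309 / (sqrt(2) * pi * (3e-10)^2 * 20327)
lambda = 5.25015e-07 m
lambda = 525.01 nm

525.01


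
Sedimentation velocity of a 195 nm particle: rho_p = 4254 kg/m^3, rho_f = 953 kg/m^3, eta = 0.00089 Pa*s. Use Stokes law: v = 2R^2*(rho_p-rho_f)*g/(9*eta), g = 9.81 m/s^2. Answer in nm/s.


Radius R = 195/2 nm = 9.75e-08 m
Density difference = 4254 - 953 = 3301 kg/m^3
v = 2 * R^2 * (rho_p - rho_f) * g / (9 * eta)
v = 2 * (9.75e-08)^2 * 3301 * 9.81 / (9 * 0.00089)
v = 7.68637e-08 m/s = 76.8637 nm/s

76.8637


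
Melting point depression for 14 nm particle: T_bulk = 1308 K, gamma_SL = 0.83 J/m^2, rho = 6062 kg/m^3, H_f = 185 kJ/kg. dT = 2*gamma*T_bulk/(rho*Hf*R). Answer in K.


Radius R = 14/2 = 7 nm = 7e-09 m
Convert H_f = 185 kJ/kg = 185000 J/kg
dT = 2 * gamma_SL * T_bulk / (rho * H_f * R)
dT = 2 * 0.83 * 1308 / (6062 * 185000 * 7e-09)
dT = 276.6 K

276.6


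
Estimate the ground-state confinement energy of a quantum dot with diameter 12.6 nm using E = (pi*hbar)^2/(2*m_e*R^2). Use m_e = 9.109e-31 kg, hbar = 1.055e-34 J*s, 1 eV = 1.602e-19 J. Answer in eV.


Radius R = 12.6/2 = 6.3 nm = 6.3e-09 m
E = (pi * 1.055e-34)^2 / (2 * 9.109e-31 * (6.3e-09)^2)
E(J) = 1.51923e-21
E = E(J) / 1.602e-19 = 0.0095 eV

0.0095


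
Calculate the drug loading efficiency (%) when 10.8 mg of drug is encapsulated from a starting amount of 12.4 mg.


Drug loading efficiency = (drug loaded / drug initial) * 100
DLE = 10.8 / 12.4 * 100
DLE = 0.871 * 100
DLE = 87.1%

87.1


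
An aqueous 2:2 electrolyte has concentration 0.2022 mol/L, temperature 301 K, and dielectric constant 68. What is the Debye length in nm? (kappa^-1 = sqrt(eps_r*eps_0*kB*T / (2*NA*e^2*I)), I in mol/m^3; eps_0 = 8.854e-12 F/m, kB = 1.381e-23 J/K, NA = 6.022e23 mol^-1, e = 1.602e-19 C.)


Ionic strength I = 0.2022 * 2^2 * 1000 = 808.8 mol/m^3
kappa^-1 = sqrt(68 * 8.854e-12 * 1.381e-23 * 301 / (2 * 6.022e23 * (1.602e-19)^2 * 808.8))
kappa^-1 = 0.316 nm

0.316


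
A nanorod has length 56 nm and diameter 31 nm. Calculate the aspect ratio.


Aspect ratio AR = length / diameter
AR = 56 / 31
AR = 1.81

1.81


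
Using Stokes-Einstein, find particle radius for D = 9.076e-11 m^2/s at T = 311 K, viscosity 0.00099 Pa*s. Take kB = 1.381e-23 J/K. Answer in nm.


Stokes-Einstein: R = kB*T / (6*pi*eta*D)
R = 1.381e-23 * 311 / (6 * pi * 0.00099 * 9.076e-11)
R = 2.53585e-09 m = 2.54 nm

2.54


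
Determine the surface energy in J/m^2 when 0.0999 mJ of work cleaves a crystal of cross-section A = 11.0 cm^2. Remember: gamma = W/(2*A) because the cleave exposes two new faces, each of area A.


Convert: A = 11.0 cm^2 = 0.0011 m^2, W = 0.0999 mJ = 9.99e-05 J
Cleaving exposes two faces of area A, so total new surface = 2*A and gamma = W / (2*A)
gamma = 9.99e-05 / (2 * 0.0011)
gamma = 0.045 J/m^2

0.045


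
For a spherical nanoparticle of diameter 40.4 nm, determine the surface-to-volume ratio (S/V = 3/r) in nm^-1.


Radius r = 40.4/2 = 20.2 nm
S/V = 3 / r = 3 / 20.2
S/V = 0.1485 nm^-1

0.1485


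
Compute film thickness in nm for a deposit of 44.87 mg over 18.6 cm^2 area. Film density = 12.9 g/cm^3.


Convert: m = 44.87 mg = 4.4870e-05 kg, A = 18.6 cm^2 = 1.8600e-03 m^2, rho = 12.9 g/cm^3 = 12900 kg/m^3
t = m / (A * rho)
t = 4.4870e-05 / (1.8600e-03 * 12900)
t = 1.8701e-06 m = 1870.1 nm

1870.1


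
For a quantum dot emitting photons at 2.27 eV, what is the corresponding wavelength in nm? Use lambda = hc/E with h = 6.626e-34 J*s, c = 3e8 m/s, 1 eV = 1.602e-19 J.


Convert energy: E = 2.27 eV = 2.27 * 1.602e-19 = 3.63654e-19 J
lambda = h*c / E = 6.626e-34 * 3e8 / 3.63654e-19
lambda = 5.46618e-07 m = 546.6 nm

546.6


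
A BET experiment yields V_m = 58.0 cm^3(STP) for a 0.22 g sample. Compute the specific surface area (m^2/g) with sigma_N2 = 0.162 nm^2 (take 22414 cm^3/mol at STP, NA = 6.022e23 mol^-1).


Number of moles in monolayer = V_m / 22414 = 58.0 / 22414 = 0.00258767
Number of molecules = moles * NA = 0.00258767 * 6.022e23
SA = molecules * sigma / mass
SA = (58.0 / 22414) * 6.022e23 * 0.162e-18 / 0.22
SA = 1147.5 m^2/g

1147.5


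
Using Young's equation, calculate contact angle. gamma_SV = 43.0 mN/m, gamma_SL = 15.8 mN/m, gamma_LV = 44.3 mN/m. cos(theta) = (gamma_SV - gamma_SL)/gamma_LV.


cos(theta) = (gamma_SV - gamma_SL) / gamma_LV
cos(theta) = (43.0 - 15.8) / 44.3
cos(theta) = 0.613995
theta = arccos(0.613995) = 52.12 degrees

52.12


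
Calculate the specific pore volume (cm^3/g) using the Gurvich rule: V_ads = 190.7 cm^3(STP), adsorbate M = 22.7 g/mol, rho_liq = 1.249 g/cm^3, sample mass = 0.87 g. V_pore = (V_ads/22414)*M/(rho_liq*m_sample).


Moles adsorbed n = V_ads / 22414 = 190.7 / 22414 = 8.508075e-03 mol
Liquid volume V_liq = n * M / rho_liq = 8.508075e-03 * 22.7 / 1.249 = 0.15463 cm^3
Specific pore volume V_pore = V_liq / m_sample = 0.15463 / 0.87
V_pore = 0.1777 cm^3/g

0.1777


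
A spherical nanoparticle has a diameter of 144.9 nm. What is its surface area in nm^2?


Radius r = 144.9/2 = 72.45 nm
Surface area SA = 4 * pi * r^2
SA = 4 * pi * (72.45)^2
SA = 65960.91 nm^2

65960.91


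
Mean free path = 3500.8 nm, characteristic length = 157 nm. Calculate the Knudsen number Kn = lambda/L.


Knudsen number Kn = lambda / L
Kn = 3500.8 / 157
Kn = 22.2981

22.2981


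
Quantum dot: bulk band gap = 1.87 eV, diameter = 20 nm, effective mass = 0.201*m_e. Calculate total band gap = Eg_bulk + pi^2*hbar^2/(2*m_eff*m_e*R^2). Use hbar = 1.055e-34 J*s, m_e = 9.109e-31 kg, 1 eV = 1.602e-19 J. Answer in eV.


Radius R = 20/2 nm = 1e-08 m
Confinement energy dE = pi^2 * hbar^2 / (2 * m_eff * m_e * R^2)
dE = pi^2 * (1.055e-34)^2 / (2 * 0.201 * 9.109e-31 * (1e-08)^2) J, divided by 1.602e-19 J/eV
dE = 0.0187 eV
Total band gap = E_g(bulk) + dE = 1.87 + 0.0187 = 1.8887 eV

1.8887


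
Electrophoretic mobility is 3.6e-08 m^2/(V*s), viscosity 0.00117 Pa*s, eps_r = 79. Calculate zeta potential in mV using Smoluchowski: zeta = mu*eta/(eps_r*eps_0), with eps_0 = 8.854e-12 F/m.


Smoluchowski equation: zeta = mu * eta / (eps_r * eps_0)
zeta = 3.6e-08 * 0.00117 / (79 * 8.854e-12)
zeta = 0.060217 V = 60.22 mV

60.22


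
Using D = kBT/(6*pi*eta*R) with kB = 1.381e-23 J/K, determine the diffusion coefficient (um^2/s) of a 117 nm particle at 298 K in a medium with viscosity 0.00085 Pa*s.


Radius R = 117/2 = 58.5 nm = 5.85e-08 m
D = kB*T / (6*pi*eta*R)
D = 1.381e-23 * 298 / (6 * pi * 0.00085 * 5.85e-08)
D = 4.3907e-12 m^2/s = 4.391 um^2/s

4.391


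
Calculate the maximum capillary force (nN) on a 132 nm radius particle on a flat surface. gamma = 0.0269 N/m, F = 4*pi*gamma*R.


Convert radius: R = 132 nm = 1.32e-07 m
F = 4 * pi * gamma * R
F = 4 * pi * 0.0269 * 1.32e-07
F = 4.46207e-08 N = 44.6207 nN

44.6207


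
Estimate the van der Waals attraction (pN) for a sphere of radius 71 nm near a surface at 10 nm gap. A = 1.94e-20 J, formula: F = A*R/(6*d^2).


Convert to SI: R = 71 nm = 7.1e-08 m, d = 10 nm = 1e-08 m
F = A * R / (6 * d^2)
F = 1.94e-20 * 7.1e-08 / (6 * (1e-08)^2)
F = 2.29567e-12 N = 2.296 pN

2.296


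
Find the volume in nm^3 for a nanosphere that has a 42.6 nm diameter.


Radius r = 42.6/2 = 21.3 nm
Volume V = (4/3) * pi * r^3
V = (4/3) * pi * (21.3)^3
V = 40478.78 nm^3

40478.78


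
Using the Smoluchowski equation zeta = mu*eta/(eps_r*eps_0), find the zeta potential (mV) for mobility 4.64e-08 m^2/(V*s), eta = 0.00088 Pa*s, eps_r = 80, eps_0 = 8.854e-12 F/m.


Smoluchowski equation: zeta = mu * eta / (eps_r * eps_0)
zeta = 4.64e-08 * 0.00088 / (80 * 8.854e-12)
zeta = 0.057646 V = 57.65 mV

57.65


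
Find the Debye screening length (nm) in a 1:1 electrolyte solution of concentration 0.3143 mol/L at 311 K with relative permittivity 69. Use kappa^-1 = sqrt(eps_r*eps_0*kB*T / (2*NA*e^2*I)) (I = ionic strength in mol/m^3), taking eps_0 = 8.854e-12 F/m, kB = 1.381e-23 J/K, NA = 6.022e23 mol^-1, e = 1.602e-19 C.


Ionic strength I = 0.3143 * 1^2 * 1000 = 314.3 mol/m^3
kappa^-1 = sqrt(69 * 8.854e-12 * 1.381e-23 * 311 / (2 * 6.022e23 * (1.602e-19)^2 * 314.3))
kappa^-1 = 0.52 nm

0.52


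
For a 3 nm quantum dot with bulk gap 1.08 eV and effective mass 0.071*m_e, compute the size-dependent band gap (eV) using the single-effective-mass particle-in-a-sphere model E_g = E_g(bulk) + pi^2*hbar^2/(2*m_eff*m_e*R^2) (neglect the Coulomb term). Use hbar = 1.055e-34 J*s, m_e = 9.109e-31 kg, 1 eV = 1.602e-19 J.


Radius R = 3/2 nm = 1.5e-09 m
Confinement energy dE = pi^2 * hbar^2 / (2 * m_eff * m_e * R^2)
dE = pi^2 * (1.055e-34)^2 / (2 * 0.071 * 9.109e-31 * (1.5e-09)^2) J, divided by 1.602e-19 J/eV
dE = 2.3561 eV
Total band gap = E_g(bulk) + dE = 1.08 + 2.3561 = 3.4361 eV

3.4361


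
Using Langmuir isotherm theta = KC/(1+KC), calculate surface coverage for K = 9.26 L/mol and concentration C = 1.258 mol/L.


Langmuir isotherm: theta = K*C / (1 + K*C)
K*C = 9.26 * 1.258 = 11.64908
theta = 11.64908 / (1 + 11.64908) = 11.64908 / 12.64908
theta = 0.9209

0.9209


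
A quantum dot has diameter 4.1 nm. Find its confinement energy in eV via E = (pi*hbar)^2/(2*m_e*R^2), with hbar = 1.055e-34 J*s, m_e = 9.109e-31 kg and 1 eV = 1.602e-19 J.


Radius R = 4.1/2 = 2.05 nm = 2.05e-09 m
E = (pi * 1.055e-34)^2 / (2 * 9.109e-31 * (2.05e-09)^2)
E(J) = 1.43482e-20
E = E(J) / 1.602e-19 = 0.0896 eV

0.0896


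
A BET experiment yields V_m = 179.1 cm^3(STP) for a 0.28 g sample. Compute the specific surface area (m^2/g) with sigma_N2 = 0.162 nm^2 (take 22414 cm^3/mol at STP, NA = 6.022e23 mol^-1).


Number of moles in monolayer = V_m / 22414 = 179.1 / 22414 = 0.00799054
Number of molecules = moles * NA = 0.00799054 * 6.022e23
SA = molecules * sigma / mass
SA = (179.1 / 22414) * 6.022e23 * 0.162e-18 / 0.28
SA = 2784.0 m^2/g

2784.0


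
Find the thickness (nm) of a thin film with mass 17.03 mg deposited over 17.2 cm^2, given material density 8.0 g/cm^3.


Convert: m = 17.03 mg = 1.7030e-05 kg, A = 17.2 cm^2 = 1.7200e-03 m^2, rho = 8.0 g/cm^3 = 8000 kg/m^3
t = m / (A * rho)
t = 1.7030e-05 / (1.7200e-03 * 8000)
t = 1.2376e-06 m = 1237.6 nm

1237.6


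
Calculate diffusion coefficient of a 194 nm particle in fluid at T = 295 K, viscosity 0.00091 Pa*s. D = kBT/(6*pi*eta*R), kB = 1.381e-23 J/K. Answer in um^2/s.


Radius R = 194/2 = 97 nm = 9.7e-08 m
D = kB*T / (6*pi*eta*R)
D = 1.381e-23 * 295 / (6 * pi * 0.00091 * 9.7e-08)
D = 2.44851e-12 m^2/s = 2.449 um^2/s

2.449


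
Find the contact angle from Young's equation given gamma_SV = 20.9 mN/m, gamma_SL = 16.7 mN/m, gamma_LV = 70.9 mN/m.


cos(theta) = (gamma_SV - gamma_SL) / gamma_LV
cos(theta) = (20.9 - 16.7) / 70.9
cos(theta) = 0.059238
theta = arccos(0.059238) = 86.6 degrees

86.6


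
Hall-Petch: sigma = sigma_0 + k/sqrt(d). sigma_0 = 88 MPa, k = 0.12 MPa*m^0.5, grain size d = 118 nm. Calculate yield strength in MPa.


d = 118 nm = 1.18e-07 m
sqrt(d) = 0.0003435113
Hall-Petch contribution = k / sqrt(d) = 0.12 / 0.0003435113 = 349.3 MPa
sigma = sigma_0 + k/sqrt(d) = 88 + 349.3 = 437.3 MPa

437.3


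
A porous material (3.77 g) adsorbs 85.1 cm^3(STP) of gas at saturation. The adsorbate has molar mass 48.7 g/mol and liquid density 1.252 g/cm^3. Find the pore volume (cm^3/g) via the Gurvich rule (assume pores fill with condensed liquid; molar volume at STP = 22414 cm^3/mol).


Moles adsorbed n = V_ads / 22414 = 85.1 / 22414 = 3.796734e-03 mol
Liquid volume V_liq = n * M / rho_liq = 3.796734e-03 * 48.7 / 1.252 = 0.14768 cm^3
Specific pore volume V_pore = V_liq / m_sample = 0.14768 / 3.77
V_pore = 0.0392 cm^3/g

0.0392


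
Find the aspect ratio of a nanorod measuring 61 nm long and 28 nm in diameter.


Aspect ratio AR = length / diameter
AR = 61 / 28
AR = 2.18

2.18


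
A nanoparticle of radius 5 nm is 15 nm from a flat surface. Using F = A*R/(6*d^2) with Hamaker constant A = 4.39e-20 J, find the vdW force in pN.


Convert to SI: R = 5 nm = 5e-09 m, d = 15 nm = 1.5e-08 m
F = A * R / (6 * d^2)
F = 4.39e-20 * 5e-09 / (6 * (1.5e-08)^2)
F = 1.62593e-13 N = 0.163 pN

0.163


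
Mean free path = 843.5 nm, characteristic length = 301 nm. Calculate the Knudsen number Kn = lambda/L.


Knudsen number Kn = lambda / L
Kn = 843.5 / 301
Kn = 2.8023

2.8023


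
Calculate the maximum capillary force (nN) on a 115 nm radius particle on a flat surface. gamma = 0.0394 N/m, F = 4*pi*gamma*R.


Convert radius: R = 115 nm = 1.15e-07 m
F = 4 * pi * gamma * R
F = 4 * pi * 0.0394 * 1.15e-07
F = 5.69382e-08 N = 56.9382 nN

56.9382


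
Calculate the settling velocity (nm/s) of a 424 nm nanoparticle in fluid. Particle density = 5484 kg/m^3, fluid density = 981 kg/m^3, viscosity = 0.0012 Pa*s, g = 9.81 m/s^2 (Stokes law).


Radius R = 424/2 nm = 2.12e-07 m
Density difference = 5484 - 981 = 4503 kg/m^3
v = 2 * R^2 * (rho_p - rho_f) * g / (9 * eta)
v = 2 * (2.12e-07)^2 * 4503 * 9.81 / (9 * 0.0012)
v = 3.67662e-07 m/s = 367.6621 nm/s

367.6621


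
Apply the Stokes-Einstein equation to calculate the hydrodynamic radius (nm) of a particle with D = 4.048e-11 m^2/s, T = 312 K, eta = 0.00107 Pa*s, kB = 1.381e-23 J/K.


Stokes-Einstein: R = kB*T / (6*pi*eta*D)
R = 1.381e-23 * 312 / (6 * pi * 0.00107 * 4.048e-11)
R = 5.27743e-09 m = 5.28 nm

5.28


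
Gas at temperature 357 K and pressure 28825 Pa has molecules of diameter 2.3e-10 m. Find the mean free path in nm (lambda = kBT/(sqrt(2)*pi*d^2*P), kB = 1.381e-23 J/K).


Mean free path: lambda = kB*T / (sqrt(2) * pi * d^2 * P)
lambda = 1.381e-23 * 357 / (sqrt(2) * pi * (2.3e-10)^2 * 28825)
lambda = 7.27733e-07 m
lambda = 727.73 nm

727.73


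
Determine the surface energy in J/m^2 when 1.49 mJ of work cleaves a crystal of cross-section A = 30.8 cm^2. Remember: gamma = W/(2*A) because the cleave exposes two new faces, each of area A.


Convert: A = 30.8 cm^2 = 0.00308 m^2, W = 1.49 mJ = 0.00149 J
Cleaving exposes two faces of area A, so total new surface = 2*A and gamma = W / (2*A)
gamma = 0.00149 / (2 * 0.00308)
gamma = 0.242 J/m^2

0.242


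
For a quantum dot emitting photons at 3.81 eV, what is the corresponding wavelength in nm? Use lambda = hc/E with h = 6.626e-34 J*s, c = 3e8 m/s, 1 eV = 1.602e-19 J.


Convert energy: E = 3.81 eV = 3.81 * 1.602e-19 = 6.10362e-19 J
lambda = h*c / E = 6.626e-34 * 3e8 / 6.10362e-19
lambda = 3.25676e-07 m = 325.7 nm

325.7


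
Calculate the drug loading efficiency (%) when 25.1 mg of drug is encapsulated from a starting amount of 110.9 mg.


Drug loading efficiency = (drug loaded / drug initial) * 100
DLE = 25.1 / 110.9 * 100
DLE = 0.2263 * 100
DLE = 22.63%

22.63


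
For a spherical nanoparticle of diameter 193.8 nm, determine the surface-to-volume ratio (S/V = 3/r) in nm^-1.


Radius r = 193.8/2 = 96.9 nm
S/V = 3 / r = 3 / 96.9
S/V = 0.031 nm^-1

0.031


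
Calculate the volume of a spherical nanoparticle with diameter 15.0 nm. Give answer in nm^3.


Radius r = 15.0/2 = 7.5 nm
Volume V = (4/3) * pi * r^3
V = (4/3) * pi * (7.5)^3
V = 1767.15 nm^3

1767.15


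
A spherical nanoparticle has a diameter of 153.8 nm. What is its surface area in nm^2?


Radius r = 153.8/2 = 76.9 nm
Surface area SA = 4 * pi * r^2
SA = 4 * pi * (76.9)^2
SA = 74312.61 nm^2

74312.61


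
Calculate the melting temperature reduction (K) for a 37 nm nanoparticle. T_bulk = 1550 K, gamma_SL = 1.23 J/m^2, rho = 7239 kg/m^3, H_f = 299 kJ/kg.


Radius R = 37/2 = 18.5 nm = 1.85e-08 m
Convert H_f = 299 kJ/kg = 299000 J/kg
dT = 2 * gamma_SL * T_bulk / (rho * H_f * R)
dT = 2 * 1.23 * 1550 / (7239 * 299000 * 1.85e-08)
dT = 95.2 K

95.2


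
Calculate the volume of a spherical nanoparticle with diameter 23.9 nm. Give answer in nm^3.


Radius r = 23.9/2 = 11.95 nm
Volume V = (4/3) * pi * r^3
V = (4/3) * pi * (11.95)^3
V = 7148.13 nm^3

7148.13


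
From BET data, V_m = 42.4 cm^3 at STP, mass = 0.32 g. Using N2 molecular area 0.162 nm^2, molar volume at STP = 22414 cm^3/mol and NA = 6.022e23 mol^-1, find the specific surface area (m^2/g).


Number of moles in monolayer = V_m / 22414 = 42.4 / 22414 = 0.00189167
Number of molecules = moles * NA = 0.00189167 * 6.022e23
SA = molecules * sigma / mass
SA = (42.4 / 22414) * 6.022e23 * 0.162e-18 / 0.32
SA = 576.7 m^2/g

576.7


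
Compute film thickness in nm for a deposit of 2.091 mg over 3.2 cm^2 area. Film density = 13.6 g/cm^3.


Convert: m = 2.091 mg = 2.0910e-06 kg, A = 3.2 cm^2 = 3.2000e-04 m^2, rho = 13.6 g/cm^3 = 13600 kg/m^3
t = m / (A * rho)
t = 2.0910e-06 / (3.2000e-04 * 13600)
t = 4.8047e-07 m = 480.5 nm

480.5


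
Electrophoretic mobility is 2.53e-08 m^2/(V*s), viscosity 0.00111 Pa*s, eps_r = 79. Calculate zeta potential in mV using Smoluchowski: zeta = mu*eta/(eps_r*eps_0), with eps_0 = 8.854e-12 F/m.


Smoluchowski equation: zeta = mu * eta / (eps_r * eps_0)
zeta = 2.53e-08 * 0.00111 / (79 * 8.854e-12)
zeta = 0.040149 V = 40.15 mV

40.15


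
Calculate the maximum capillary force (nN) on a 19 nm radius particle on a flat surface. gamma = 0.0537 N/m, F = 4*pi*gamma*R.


Convert radius: R = 19 nm = 1.9e-08 m
F = 4 * pi * gamma * R
F = 4 * pi * 0.0537 * 1.9e-08
F = 1.28215e-08 N = 12.8215 nN

12.8215


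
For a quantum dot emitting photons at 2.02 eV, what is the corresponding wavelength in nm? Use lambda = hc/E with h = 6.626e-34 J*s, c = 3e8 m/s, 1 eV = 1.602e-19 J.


Convert energy: E = 2.02 eV = 2.02 * 1.602e-19 = 3.23604e-19 J
lambda = h*c / E = 6.626e-34 * 3e8 / 3.23604e-19
lambda = 6.14269e-07 m = 614.3 nm

614.3


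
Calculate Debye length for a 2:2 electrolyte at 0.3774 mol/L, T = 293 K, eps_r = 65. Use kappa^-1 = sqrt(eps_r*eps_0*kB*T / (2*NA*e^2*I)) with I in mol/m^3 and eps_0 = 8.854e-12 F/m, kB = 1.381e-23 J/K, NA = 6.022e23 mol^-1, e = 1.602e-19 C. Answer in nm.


Ionic strength I = 0.3774 * 2^2 * 1000 = 1509.6 mol/m^3
kappa^-1 = sqrt(65 * 8.854e-12 * 1.381e-23 * 293 / (2 * 6.022e23 * (1.602e-19)^2 * 1509.6))
kappa^-1 = 0.223 nm

0.223


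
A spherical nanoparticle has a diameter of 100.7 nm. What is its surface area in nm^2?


Radius r = 100.7/2 = 50.35 nm
Surface area SA = 4 * pi * r^2
SA = 4 * pi * (50.35)^2
SA = 31857.29 nm^2

31857.29


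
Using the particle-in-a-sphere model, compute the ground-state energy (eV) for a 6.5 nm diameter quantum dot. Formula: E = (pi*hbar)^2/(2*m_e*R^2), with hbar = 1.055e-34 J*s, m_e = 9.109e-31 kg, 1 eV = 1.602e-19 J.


Radius R = 6.5/2 = 3.25 nm = 3.25e-09 m
E = (pi * 1.055e-34)^2 / (2 * 9.109e-31 * (3.25e-09)^2)
E(J) = 5.7087e-21
E = E(J) / 1.602e-19 = 0.0356 eV

0.0356


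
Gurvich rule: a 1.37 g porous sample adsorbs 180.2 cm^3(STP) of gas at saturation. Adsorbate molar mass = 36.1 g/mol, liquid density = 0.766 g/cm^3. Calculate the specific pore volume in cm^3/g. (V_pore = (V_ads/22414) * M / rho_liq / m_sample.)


Moles adsorbed n = V_ads / 22414 = 180.2 / 22414 = 8.039618e-03 mol
Liquid volume V_liq = n * M / rho_liq = 8.039618e-03 * 36.1 / 0.766 = 0.37889 cm^3
Specific pore volume V_pore = V_liq / m_sample = 0.37889 / 1.37
V_pore = 0.2766 cm^3/g

0.2766


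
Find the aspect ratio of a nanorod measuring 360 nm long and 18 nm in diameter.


Aspect ratio AR = length / diameter
AR = 360 / 18
AR = 20.0

20.0


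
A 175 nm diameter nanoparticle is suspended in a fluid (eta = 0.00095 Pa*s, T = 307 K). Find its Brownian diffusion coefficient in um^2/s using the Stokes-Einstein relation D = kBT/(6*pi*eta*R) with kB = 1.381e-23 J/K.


Radius R = 175/2 = 87.5 nm = 8.75e-08 m
D = kB*T / (6*pi*eta*R)
D = 1.381e-23 * 307 / (6 * pi * 0.00095 * 8.75e-08)
D = 2.70582e-12 m^2/s = 2.706 um^2/s

2.706


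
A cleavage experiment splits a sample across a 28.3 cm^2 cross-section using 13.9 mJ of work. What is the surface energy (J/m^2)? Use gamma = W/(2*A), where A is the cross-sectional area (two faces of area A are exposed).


Convert: A = 28.3 cm^2 = 0.00283 m^2, W = 13.9 mJ = 0.0139 J
Cleaving exposes two faces of area A, so total new surface = 2*A and gamma = W / (2*A)
gamma = 0.0139 / (2 * 0.00283)
gamma = 2.456 J/m^2

2.456


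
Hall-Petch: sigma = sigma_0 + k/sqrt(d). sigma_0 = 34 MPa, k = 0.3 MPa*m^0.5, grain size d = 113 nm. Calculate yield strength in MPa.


d = 113 nm = 1.13e-07 m
sqrt(d) = 0.0003361547
Hall-Petch contribution = k / sqrt(d) = 0.3 / 0.0003361547 = 892.4 MPa
sigma = sigma_0 + k/sqrt(d) = 34 + 892.4 = 926.4 MPa

926.4


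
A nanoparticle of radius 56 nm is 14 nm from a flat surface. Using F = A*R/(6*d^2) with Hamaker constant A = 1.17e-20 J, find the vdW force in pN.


Convert to SI: R = 56 nm = 5.6e-08 m, d = 14 nm = 1.4e-08 m
F = A * R / (6 * d^2)
F = 1.17e-20 * 5.6e-08 / (6 * (1.4e-08)^2)
F = 5.57143e-13 N = 0.557 pN

0.557


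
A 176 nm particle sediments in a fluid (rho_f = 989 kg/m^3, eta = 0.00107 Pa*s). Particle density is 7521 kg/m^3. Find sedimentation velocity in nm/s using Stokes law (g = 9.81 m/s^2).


Radius R = 176/2 nm = 8.8e-08 m
Density difference = 7521 - 989 = 6532 kg/m^3
v = 2 * R^2 * (rho_p - rho_f) * g / (9 * eta)
v = 2 * (8.8e-08)^2 * 6532 * 9.81 / (9 * 0.00107)
v = 1.03059e-07 m/s = 103.0586 nm/s

103.0586


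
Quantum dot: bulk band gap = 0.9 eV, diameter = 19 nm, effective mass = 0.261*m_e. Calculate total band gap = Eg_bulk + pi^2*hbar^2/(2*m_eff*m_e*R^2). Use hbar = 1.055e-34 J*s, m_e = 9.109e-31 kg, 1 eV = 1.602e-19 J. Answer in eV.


Radius R = 19/2 nm = 9.5e-09 m
Confinement energy dE = pi^2 * hbar^2 / (2 * m_eff * m_e * R^2)
dE = pi^2 * (1.055e-34)^2 / (2 * 0.261 * 9.109e-31 * (9.5e-09)^2) J, divided by 1.602e-19 J/eV
dE = 0.016 eV
Total band gap = E_g(bulk) + dE = 0.9 + 0.016 = 0.916 eV

0.916


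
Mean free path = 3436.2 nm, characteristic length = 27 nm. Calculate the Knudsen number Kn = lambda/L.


Knudsen number Kn = lambda / L
Kn = 3436.2 / 27
Kn = 127.2667

127.2667


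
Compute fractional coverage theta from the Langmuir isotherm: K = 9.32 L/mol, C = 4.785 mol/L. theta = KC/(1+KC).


Langmuir isotherm: theta = K*C / (1 + K*C)
K*C = 9.32 * 4.785 = 44.5962
theta = 44.5962 / (1 + 44.5962) = 44.5962 / 45.5962
theta = 0.9781

0.9781


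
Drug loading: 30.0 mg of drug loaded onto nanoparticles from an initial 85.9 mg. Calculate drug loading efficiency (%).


Drug loading efficiency = (drug loaded / drug initial) * 100
DLE = 30.0 / 85.9 * 100
DLE = 0.3492 * 100
DLE = 34.92%

34.92


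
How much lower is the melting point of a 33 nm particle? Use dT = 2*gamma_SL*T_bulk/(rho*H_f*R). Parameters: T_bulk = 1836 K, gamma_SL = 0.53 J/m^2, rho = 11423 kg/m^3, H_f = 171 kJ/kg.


Radius R = 33/2 = 16.5 nm = 1.65e-08 m
Convert H_f = 171 kJ/kg = 171000 J/kg
dT = 2 * gamma_SL * T_bulk / (rho * H_f * R)
dT = 2 * 0.53 * 1836 / (11423 * 171000 * 1.65e-08)
dT = 60.4 K

60.4


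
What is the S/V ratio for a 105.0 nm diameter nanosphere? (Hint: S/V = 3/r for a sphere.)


Radius r = 105.0/2 = 52.5 nm
S/V = 3 / r = 3 / 52.5
S/V = 0.0571 nm^-1

0.0571


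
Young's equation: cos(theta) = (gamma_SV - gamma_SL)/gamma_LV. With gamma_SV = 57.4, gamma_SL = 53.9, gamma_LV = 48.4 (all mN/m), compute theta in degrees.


cos(theta) = (gamma_SV - gamma_SL) / gamma_LV
cos(theta) = (57.4 - 53.9) / 48.4
cos(theta) = 0.072314
theta = arccos(0.072314) = 85.85 degrees

85.85


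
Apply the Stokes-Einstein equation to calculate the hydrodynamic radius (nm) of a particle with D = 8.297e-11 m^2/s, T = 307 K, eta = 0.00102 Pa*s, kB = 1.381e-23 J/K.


Stokes-Einstein: R = kB*T / (6*pi*eta*D)
R = 1.381e-23 * 307 / (6 * pi * 0.00102 * 8.297e-11)
R = 2.65772e-09 m = 2.66 nm

2.66


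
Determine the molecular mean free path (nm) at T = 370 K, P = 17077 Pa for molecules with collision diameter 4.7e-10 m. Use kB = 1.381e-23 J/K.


Mean free path: lambda = kB*T / (sqrt(2) * pi * d^2 * P)
lambda = 1.381e-23 * 370 / (sqrt(2) * pi * (4.7e-10)^2 * 17077)
lambda = 3.04876e-07 m
lambda = 304.88 nm

304.88


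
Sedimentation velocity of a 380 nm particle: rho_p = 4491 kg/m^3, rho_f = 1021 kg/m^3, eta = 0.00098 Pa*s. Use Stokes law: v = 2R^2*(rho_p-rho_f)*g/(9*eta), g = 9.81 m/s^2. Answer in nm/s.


Radius R = 380/2 nm = 1.9e-07 m
Density difference = 4491 - 1021 = 3470 kg/m^3
v = 2 * R^2 * (rho_p - rho_f) * g / (9 * eta)
v = 2 * (1.9e-07)^2 * 3470 * 9.81 / (9 * 0.00098)
v = 2.78655e-07 m/s = 278.6552 nm/s

278.6552


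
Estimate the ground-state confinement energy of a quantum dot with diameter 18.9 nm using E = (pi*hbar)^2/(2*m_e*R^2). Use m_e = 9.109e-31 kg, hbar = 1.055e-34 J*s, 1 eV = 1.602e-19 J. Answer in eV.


Radius R = 18.9/2 = 9.45 nm = 9.45e-09 m
E = (pi * 1.055e-34)^2 / (2 * 9.109e-31 * (9.45e-09)^2)
E(J) = 6.75212e-22
E = E(J) / 1.602e-19 = 0.0042 eV

0.0042


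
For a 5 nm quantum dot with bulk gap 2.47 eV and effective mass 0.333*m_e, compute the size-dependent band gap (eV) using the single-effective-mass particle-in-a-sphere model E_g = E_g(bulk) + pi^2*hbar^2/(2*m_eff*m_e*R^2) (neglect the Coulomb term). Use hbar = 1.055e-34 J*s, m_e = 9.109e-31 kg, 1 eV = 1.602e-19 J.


Radius R = 5/2 nm = 2.5e-09 m
Confinement energy dE = pi^2 * hbar^2 / (2 * m_eff * m_e * R^2)
dE = pi^2 * (1.055e-34)^2 / (2 * 0.333 * 9.109e-31 * (2.5e-09)^2) J, divided by 1.602e-19 J/eV
dE = 0.1808 eV
Total band gap = E_g(bulk) + dE = 2.47 + 0.1808 = 2.6508 eV

2.6508


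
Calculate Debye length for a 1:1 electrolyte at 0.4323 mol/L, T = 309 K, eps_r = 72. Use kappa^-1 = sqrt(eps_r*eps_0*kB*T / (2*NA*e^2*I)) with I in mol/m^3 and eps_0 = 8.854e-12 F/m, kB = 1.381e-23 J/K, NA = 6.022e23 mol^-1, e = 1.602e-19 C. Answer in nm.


Ionic strength I = 0.4323 * 1^2 * 1000 = 432.3 mol/m^3
kappa^-1 = sqrt(72 * 8.854e-12 * 1.381e-23 * 309 / (2 * 6.022e23 * (1.602e-19)^2 * 432.3))
kappa^-1 = 0.451 nm

0.451


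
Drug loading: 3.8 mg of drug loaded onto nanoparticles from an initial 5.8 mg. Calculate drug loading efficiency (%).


Drug loading efficiency = (drug loaded / drug initial) * 100
DLE = 3.8 / 5.8 * 100
DLE = 0.6552 * 100
DLE = 65.52%

65.52


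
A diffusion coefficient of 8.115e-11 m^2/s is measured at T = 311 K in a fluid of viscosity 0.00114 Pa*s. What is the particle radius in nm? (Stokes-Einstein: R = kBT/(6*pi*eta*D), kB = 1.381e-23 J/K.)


Stokes-Einstein: R = kB*T / (6*pi*eta*D)
R = 1.381e-23 * 311 / (6 * pi * 0.00114 * 8.115e-11)
R = 2.46297e-09 m = 2.46 nm

2.46


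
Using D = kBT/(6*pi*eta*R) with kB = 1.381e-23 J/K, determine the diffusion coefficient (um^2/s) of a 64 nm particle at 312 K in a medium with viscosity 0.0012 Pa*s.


Radius R = 64/2 = 32 nm = 3.2e-08 m
D = kB*T / (6*pi*eta*R)
D = 1.381e-23 * 312 / (6 * pi * 0.0012 * 3.2e-08)
D = 5.95273e-12 m^2/s = 5.953 um^2/s

5.953


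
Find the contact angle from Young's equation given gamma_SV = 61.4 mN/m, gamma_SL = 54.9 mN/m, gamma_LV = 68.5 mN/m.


cos(theta) = (gamma_SV - gamma_SL) / gamma_LV
cos(theta) = (61.4 - 54.9) / 68.5
cos(theta) = 0.094891
theta = arccos(0.094891) = 84.55 degrees

84.55


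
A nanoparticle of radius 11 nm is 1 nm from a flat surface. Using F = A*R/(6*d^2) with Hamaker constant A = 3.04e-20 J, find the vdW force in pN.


Convert to SI: R = 11 nm = 1.1e-08 m, d = 1 nm = 1e-09 m
F = A * R / (6 * d^2)
F = 3.04e-20 * 1.1e-08 / (6 * (1e-09)^2)
F = 5.57333e-11 N = 55.733 pN

55.733


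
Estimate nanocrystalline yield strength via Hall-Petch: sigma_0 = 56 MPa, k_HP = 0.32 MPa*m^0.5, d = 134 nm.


d = 134 nm = 1.34e-07 m
sqrt(d) = 0.0003660601
Hall-Petch contribution = k / sqrt(d) = 0.32 / 0.0003660601 = 874.2 MPa
sigma = sigma_0 + k/sqrt(d) = 56 + 874.2 = 930.2 MPa

930.2


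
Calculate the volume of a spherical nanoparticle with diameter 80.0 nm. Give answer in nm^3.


Radius r = 80.0/2 = 40 nm
Volume V = (4/3) * pi * r^3
V = (4/3) * pi * (40)^3
V = 268082.57 nm^3

268082.57


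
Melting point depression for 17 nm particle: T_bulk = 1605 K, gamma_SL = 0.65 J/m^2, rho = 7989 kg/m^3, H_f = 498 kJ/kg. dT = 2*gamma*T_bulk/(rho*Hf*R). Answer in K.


Radius R = 17/2 = 8.5 nm = 8.5e-09 m
Convert H_f = 498 kJ/kg = 498000 J/kg
dT = 2 * gamma_SL * T_bulk / (rho * H_f * R)
dT = 2 * 0.65 * 1605 / (7989 * 498000 * 8.5e-09)
dT = 61.7 K

61.7


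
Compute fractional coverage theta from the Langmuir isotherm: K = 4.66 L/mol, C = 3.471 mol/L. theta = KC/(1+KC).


Langmuir isotherm: theta = K*C / (1 + K*C)
K*C = 4.66 * 3.471 = 16.17486
theta = 16.17486 / (1 + 16.17486) = 16.17486 / 17.17486
theta = 0.9418

0.9418


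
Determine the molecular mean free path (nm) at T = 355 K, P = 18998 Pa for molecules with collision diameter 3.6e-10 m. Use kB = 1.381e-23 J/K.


Mean free path: lambda = kB*T / (sqrt(2) * pi * d^2 * P)
lambda = 1.381e-23 * 355 / (sqrt(2) * pi * (3.6e-10)^2 * 18998)
lambda = 4.48172e-07 m
lambda = 448.17 nm

448.17


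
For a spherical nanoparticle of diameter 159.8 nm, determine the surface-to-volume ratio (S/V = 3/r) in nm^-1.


Radius r = 159.8/2 = 79.9 nm
S/V = 3 / r = 3 / 79.9
S/V = 0.0375 nm^-1

0.0375


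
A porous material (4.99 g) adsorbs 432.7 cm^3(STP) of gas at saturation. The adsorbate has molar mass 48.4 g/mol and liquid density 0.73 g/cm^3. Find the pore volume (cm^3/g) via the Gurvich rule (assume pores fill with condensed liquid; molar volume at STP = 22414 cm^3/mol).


Moles adsorbed n = V_ads / 22414 = 432.7 / 22414 = 1.930490e-02 mol
Liquid volume V_liq = n * M / rho_liq = 1.930490e-02 * 48.4 / 0.73 = 1.27994 cm^3
Specific pore volume V_pore = V_liq / m_sample = 1.27994 / 4.99
V_pore = 0.2565 cm^3/g

0.2565


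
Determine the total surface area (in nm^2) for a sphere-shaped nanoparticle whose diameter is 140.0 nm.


Radius r = 140.0/2 = 70 nm
Surface area SA = 4 * pi * r^2
SA = 4 * pi * (70)^2
SA = 61575.22 nm^2

61575.22


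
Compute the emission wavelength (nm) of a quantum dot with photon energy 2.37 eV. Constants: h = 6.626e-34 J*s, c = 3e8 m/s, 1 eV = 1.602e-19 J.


Convert energy: E = 2.37 eV = 2.37 * 1.602e-19 = 3.79674e-19 J
lambda = h*c / E = 6.626e-34 * 3e8 / 3.79674e-19
lambda = 5.23554e-07 m = 523.6 nm

523.6


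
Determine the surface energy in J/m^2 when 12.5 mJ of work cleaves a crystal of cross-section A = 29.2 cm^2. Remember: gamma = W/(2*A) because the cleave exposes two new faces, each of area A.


Convert: A = 29.2 cm^2 = 0.00292 m^2, W = 12.5 mJ = 0.0125 J
Cleaving exposes two faces of area A, so total new surface = 2*A and gamma = W / (2*A)
gamma = 0.0125 / (2 * 0.00292)
gamma = 2.14 J/m^2

2.14


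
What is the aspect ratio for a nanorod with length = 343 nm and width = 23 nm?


Aspect ratio AR = length / diameter
AR = 343 / 23
AR = 14.91

14.91


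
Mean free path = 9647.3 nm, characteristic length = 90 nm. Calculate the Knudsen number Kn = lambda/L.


Knudsen number Kn = lambda / L
Kn = 9647.3 / 90
Kn = 107.1922

107.1922


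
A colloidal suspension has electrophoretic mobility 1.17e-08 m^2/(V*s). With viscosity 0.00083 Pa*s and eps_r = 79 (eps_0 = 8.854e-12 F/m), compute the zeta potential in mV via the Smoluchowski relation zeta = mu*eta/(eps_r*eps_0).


Smoluchowski equation: zeta = mu * eta / (eps_r * eps_0)
zeta = 1.17e-08 * 0.00083 / (79 * 8.854e-12)
zeta = 0.013883 V = 13.88 mV

13.88


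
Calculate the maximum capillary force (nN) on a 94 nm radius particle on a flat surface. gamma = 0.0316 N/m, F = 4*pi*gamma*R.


Convert radius: R = 94 nm = 9.4e-08 m
F = 4 * pi * gamma * R
F = 4 * pi * 0.0316 * 9.4e-08
F = 3.73271e-08 N = 37.3271 nN

37.3271


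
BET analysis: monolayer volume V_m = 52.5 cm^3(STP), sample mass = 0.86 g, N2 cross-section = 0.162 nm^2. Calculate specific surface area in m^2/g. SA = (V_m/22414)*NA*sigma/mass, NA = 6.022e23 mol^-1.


Number of moles in monolayer = V_m / 22414 = 52.5 / 22414 = 0.00234229
Number of molecules = moles * NA = 0.00234229 * 6.022e23
SA = molecules * sigma / mass
SA = (52.5 / 22414) * 6.022e23 * 0.162e-18 / 0.86
SA = 265.7 m^2/g

265.7


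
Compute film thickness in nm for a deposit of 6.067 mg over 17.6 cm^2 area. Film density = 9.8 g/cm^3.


Convert: m = 6.067 mg = 6.0670e-06 kg, A = 17.6 cm^2 = 1.7600e-03 m^2, rho = 9.8 g/cm^3 = 9800 kg/m^3
t = m / (A * rho)
t = 6.0670e-06 / (1.7600e-03 * 9800)
t = 3.5175e-07 m = 351.8 nm

351.8


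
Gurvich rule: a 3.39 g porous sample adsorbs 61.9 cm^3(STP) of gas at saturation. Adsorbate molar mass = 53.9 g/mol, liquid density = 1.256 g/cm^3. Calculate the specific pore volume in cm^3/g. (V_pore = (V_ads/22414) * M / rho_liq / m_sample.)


Moles adsorbed n = V_ads / 22414 = 61.9 / 22414 = 2.761667e-03 mol
Liquid volume V_liq = n * M / rho_liq = 2.761667e-03 * 53.9 / 1.256 = 0.11851 cm^3
Specific pore volume V_pore = V_liq / m_sample = 0.11851 / 3.39
V_pore = 0.035 cm^3/g

0.035


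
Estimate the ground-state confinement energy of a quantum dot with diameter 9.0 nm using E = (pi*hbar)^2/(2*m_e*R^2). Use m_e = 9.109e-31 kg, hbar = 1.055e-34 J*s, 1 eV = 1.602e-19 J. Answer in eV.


Radius R = 9.0/2 = 4.5 nm = 4.5e-09 m
E = (pi * 1.055e-34)^2 / (2 * 9.109e-31 * (4.5e-09)^2)
E(J) = 2.97769e-21
E = E(J) / 1.602e-19 = 0.0186 eV

0.0186


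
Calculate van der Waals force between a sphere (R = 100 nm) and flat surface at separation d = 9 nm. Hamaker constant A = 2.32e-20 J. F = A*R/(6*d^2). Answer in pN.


Convert to SI: R = 100 nm = 1e-07 m, d = 9 nm = 9e-09 m
F = A * R / (6 * d^2)
F = 2.32e-20 * 1e-07 / (6 * (9e-09)^2)
F = 4.77366e-12 N = 4.774 pN

4.774


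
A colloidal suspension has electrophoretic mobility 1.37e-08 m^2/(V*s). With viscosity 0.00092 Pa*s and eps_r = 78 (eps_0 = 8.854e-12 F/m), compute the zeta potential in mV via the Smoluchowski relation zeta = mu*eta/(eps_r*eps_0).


Smoluchowski equation: zeta = mu * eta / (eps_r * eps_0)
zeta = 1.37e-08 * 0.00092 / (78 * 8.854e-12)
zeta = 0.01825 V = 18.25 mV

18.25


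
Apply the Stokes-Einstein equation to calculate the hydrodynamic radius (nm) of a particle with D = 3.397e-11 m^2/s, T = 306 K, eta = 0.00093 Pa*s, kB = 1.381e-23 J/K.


Stokes-Einstein: R = kB*T / (6*pi*eta*D)
R = 1.381e-23 * 306 / (6 * pi * 0.00093 * 3.397e-11)
R = 7.09636e-09 m = 7.1 nm

7.1


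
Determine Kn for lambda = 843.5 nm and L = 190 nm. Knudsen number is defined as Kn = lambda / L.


Knudsen number Kn = lambda / L
Kn = 843.5 / 190
Kn = 4.4395

4.4395


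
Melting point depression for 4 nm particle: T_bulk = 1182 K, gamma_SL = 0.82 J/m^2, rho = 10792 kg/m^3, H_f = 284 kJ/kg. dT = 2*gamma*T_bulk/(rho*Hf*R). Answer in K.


Radius R = 4/2 = 2 nm = 2e-09 m
Convert H_f = 284 kJ/kg = 284000 J/kg
dT = 2 * gamma_SL * T_bulk / (rho * H_f * R)
dT = 2 * 0.82 * 1182 / (10792 * 284000 * 2e-09)
dT = 316.2 K

316.2


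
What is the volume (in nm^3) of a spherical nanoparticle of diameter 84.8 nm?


Radius r = 84.8/2 = 42.4 nm
Volume V = (4/3) * pi * r^3
V = (4/3) * pi * (42.4)^3
V = 319290.63 nm^3

319290.63


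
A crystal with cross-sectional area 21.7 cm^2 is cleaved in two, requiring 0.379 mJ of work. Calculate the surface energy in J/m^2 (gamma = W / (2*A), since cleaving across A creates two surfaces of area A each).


Convert: A = 21.7 cm^2 = 0.00217 m^2, W = 0.379 mJ = 0.000379 J
Cleaving exposes two faces of area A, so total new surface = 2*A and gamma = W / (2*A)
gamma = 0.000379 / (2 * 0.00217)
gamma = 0.087 J/m^2

0.087


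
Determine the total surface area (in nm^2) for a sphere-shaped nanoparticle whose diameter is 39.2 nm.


Radius r = 39.2/2 = 19.6 nm
Surface area SA = 4 * pi * r^2
SA = 4 * pi * (19.6)^2
SA = 4827.5 nm^2

4827.5


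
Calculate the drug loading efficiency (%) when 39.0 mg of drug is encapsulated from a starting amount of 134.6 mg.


Drug loading efficiency = (drug loaded / drug initial) * 100
DLE = 39.0 / 134.6 * 100
DLE = 0.2897 * 100
DLE = 28.97%

28.97


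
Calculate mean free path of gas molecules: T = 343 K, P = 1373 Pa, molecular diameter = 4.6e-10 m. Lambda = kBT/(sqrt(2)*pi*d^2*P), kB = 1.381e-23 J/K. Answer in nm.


Mean free path: lambda = kB*T / (sqrt(2) * pi * d^2 * P)
lambda = 1.381e-23 * 343 / (sqrt(2) * pi * (4.6e-10)^2 * 1373)
lambda = 3.66975e-06 m
lambda = 3669.75 nm

3669.75


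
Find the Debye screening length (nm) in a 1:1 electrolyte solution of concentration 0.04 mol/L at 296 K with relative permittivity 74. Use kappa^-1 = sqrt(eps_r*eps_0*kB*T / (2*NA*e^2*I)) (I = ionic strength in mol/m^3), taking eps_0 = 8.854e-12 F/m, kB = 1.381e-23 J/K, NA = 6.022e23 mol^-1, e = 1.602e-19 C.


Ionic strength I = 0.04 * 1^2 * 1000 = 40 mol/m^3
kappa^-1 = sqrt(74 * 8.854e-12 * 1.381e-23 * 296 / (2 * 6.022e23 * (1.602e-19)^2 * 40))
kappa^-1 = 1.472 nm

1.472


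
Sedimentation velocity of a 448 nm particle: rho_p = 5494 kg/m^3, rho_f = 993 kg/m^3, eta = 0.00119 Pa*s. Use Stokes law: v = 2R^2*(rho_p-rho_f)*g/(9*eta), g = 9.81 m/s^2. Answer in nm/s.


Radius R = 448/2 nm = 2.24e-07 m
Density difference = 5494 - 993 = 4501 kg/m^3
v = 2 * R^2 * (rho_p - rho_f) * g / (9 * eta)
v = 2 * (2.24e-07)^2 * 4501 * 9.81 / (9 * 0.00119)
v = 4.13728e-07 m/s = 413.7277 nm/s

413.7277
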